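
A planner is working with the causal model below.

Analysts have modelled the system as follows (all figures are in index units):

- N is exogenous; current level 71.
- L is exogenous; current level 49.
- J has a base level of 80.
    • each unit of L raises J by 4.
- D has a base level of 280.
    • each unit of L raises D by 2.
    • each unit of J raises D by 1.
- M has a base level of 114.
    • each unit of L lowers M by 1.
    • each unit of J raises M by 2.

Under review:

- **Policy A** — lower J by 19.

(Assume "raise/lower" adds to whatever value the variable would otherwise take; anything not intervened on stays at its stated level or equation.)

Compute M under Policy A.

579

Policy A (J − 19):
  L = 49
  J = 80 + 4·49 (−19 from intervention) = 257
  M = 114 − 49 + 2·257 = 579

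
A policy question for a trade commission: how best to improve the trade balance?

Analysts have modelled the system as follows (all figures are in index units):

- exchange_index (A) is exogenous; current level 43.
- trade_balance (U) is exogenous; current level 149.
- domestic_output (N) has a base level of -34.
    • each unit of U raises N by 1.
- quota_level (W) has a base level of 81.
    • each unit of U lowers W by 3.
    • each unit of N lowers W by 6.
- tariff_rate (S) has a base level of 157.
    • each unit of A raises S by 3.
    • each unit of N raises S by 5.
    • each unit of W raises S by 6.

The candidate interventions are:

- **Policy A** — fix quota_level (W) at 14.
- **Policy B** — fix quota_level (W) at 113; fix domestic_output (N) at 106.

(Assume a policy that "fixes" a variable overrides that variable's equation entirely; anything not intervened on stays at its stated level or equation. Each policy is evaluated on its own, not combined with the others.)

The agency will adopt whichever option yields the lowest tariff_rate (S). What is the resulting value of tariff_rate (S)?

945

Policy A (W := 14):
  A = 43
  U = 149
  N = -34 + 149 = 115
  W = 14
  S = 157 + 3·43 + 5·115 + 6·14 = 945
Policy B (W := 113, N := 106):
  A = 43
  U = 149
  N = 106
  W = 113
  S = 157 + 3·43 + 5·106 + 6·113 = 1494
Comparing — Policy A: S=945, Policy B: S=1494. Lowest is 945 (Policy A).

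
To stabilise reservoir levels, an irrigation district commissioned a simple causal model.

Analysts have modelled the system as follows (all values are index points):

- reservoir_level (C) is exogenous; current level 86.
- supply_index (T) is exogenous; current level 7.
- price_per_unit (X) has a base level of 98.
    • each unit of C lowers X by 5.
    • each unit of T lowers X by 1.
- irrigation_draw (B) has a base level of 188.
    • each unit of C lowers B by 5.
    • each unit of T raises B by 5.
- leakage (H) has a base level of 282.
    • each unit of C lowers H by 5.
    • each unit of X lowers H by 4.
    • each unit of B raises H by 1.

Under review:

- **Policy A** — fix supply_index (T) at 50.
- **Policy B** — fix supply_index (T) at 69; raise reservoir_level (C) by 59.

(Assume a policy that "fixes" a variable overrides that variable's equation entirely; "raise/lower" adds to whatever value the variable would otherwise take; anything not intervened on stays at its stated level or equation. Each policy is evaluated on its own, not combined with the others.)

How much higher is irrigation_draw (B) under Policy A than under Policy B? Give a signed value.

200

Policy A (T := 50):
  C = 86
  T = 50
  B = 188 − 5·86 + 5·50 = 8
Policy B (T := 69, C + 59):
  C = 86 + 59 = 145
  T = 69
  B = 188 − 5·145 + 5·69 = -192
B: 8 − (-192) = 200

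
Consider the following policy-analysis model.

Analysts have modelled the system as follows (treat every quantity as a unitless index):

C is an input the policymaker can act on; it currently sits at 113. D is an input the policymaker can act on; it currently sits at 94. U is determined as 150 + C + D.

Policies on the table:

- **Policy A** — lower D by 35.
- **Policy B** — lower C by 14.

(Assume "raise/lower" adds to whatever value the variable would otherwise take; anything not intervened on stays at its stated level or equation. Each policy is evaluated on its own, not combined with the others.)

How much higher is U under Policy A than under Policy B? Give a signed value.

Policy A (D − 35):
  C = 113
  D = 94 − 35 = 59
  U = 150 + 113 + 59 = 322
Policy B (C − 14):
  C = 113 − 14 = 99
  D = 94
  U = 150 + 99 + 94 = 343
U: 322 − 343 = -21

-21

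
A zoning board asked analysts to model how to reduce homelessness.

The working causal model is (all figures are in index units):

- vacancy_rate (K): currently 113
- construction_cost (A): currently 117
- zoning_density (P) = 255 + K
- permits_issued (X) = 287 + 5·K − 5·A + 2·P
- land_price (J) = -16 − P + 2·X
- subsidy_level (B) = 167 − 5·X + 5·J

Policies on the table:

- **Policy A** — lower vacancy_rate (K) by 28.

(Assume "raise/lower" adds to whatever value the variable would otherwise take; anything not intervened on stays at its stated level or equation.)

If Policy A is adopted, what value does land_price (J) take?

Policy A (K − 28):
  K = 113 − 28 = 85
  A = 117
  P = 255 + 85 = 340
  X = 287 + 5·85 − 5·117 + 2·340 = 807
  J = -16 − 340 + 2·807 = 1258

1258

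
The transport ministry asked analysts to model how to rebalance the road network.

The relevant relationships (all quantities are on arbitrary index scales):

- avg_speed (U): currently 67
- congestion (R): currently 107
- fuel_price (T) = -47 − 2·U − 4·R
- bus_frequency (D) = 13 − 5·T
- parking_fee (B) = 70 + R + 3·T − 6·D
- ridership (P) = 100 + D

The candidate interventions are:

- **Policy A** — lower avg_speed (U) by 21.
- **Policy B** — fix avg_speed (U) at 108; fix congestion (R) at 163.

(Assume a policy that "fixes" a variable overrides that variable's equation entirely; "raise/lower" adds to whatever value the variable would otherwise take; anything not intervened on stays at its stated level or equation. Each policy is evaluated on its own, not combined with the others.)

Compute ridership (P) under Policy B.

4688

Policy B (U := 108, R := 163):
  U = 108
  R = 163
  T = -47 − 2·108 − 4·163 = -915
  D = 13 − 5·(-915) = 4588
  P = 100 + 4588 = 4688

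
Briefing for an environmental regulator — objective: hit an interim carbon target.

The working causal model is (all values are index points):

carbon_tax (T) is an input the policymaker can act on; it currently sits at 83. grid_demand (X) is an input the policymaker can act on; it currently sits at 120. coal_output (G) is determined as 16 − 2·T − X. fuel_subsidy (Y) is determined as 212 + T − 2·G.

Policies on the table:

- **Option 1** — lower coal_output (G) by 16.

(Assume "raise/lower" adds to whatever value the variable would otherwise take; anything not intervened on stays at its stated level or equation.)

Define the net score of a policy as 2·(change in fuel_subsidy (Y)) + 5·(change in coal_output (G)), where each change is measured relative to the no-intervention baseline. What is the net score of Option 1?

-16

Baseline:
  T = 83
  X = 120
  G = 16 − 2·83 − 120 = -270
  Y = 212 + 83 − 2·(-270) = 835
Option 1 (G − 16):
  T = 83
  X = 120
  G = 16 − 2·83 − 120 (−16 from intervention) = -286
  Y = 212 + 83 − 2·(-286) = 867
ΔY = 867 − 835 = 32; ΔG = -286 − (-270) = -16
Score = 2·32 + 5·(-16) = -16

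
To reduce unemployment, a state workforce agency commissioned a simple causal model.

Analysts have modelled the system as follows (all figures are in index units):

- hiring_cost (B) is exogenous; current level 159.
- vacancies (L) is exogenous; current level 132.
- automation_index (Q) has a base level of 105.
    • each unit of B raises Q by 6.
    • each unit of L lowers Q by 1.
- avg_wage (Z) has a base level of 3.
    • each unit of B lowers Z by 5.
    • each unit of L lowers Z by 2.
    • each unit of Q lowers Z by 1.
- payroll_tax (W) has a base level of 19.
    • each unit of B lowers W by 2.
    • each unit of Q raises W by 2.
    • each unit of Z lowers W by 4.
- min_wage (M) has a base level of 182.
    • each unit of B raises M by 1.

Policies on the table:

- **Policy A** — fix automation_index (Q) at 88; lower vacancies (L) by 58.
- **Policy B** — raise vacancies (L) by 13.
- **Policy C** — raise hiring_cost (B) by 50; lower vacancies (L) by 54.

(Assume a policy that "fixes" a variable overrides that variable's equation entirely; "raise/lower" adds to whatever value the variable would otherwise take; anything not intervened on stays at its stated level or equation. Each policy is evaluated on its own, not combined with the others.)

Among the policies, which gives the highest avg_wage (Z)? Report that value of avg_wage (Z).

-1028

Policy A (Q := 88, L − 58):
  B = 159
  L = 132 − 58 = 74
  Q = 88
  Z = 3 − 5·159 − 2·74 − 88 = -1028
Policy B (L + 13):
  B = 159
  L = 132 + 13 = 145
  Q = 105 + 6·159 − 145 = 914
  Z = 3 − 5·159 − 2·145 − 914 = -1996
Policy C (B + 50, L − 54):
  B = 159 + 50 = 209
  L = 132 − 54 = 78
  Q = 105 + 6·209 − 78 = 1281
  Z = 3 − 5·209 − 2·78 − 1281 = -2479
Comparing — Policy A: Z=-1028, Policy B: Z=-1996, Policy C: Z=-2479. Highest is -1028 (Policy A).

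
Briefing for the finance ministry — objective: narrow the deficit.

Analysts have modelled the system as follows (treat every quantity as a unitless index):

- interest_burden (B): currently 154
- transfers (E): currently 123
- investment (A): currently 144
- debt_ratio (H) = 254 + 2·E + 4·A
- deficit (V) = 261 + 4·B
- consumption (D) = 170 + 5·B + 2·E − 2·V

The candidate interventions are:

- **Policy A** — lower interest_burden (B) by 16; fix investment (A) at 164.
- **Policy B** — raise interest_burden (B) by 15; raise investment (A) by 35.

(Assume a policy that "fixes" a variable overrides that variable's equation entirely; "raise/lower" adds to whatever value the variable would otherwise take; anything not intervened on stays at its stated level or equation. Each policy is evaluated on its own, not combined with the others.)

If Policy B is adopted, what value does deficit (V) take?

937

Policy B (B + 15, A + 35):
  B = 154 + 15 = 169
  V = 261 + 4·169 = 937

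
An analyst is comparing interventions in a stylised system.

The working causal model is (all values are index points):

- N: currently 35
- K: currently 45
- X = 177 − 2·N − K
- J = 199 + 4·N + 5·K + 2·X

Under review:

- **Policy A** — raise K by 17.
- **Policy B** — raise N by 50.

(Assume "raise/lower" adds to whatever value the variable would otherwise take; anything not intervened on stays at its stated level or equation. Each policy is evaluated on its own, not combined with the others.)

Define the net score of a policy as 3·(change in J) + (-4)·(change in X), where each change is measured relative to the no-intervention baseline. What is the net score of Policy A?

221

Baseline:
  N = 35
  K = 45
  X = 177 − 2·35 − 45 = 62
  J = 199 + 4·35 + 5·45 + 2·62 = 688
Policy A (K + 17):
  N = 35
  K = 45 + 17 = 62
  X = 177 − 2·35 − 62 = 45
  J = 199 + 4·35 + 5·62 + 2·45 = 739
ΔJ = 739 − 688 = 51; ΔX = 45 − 62 = -17
Score = 3·51 + (-4)·(-17) = 221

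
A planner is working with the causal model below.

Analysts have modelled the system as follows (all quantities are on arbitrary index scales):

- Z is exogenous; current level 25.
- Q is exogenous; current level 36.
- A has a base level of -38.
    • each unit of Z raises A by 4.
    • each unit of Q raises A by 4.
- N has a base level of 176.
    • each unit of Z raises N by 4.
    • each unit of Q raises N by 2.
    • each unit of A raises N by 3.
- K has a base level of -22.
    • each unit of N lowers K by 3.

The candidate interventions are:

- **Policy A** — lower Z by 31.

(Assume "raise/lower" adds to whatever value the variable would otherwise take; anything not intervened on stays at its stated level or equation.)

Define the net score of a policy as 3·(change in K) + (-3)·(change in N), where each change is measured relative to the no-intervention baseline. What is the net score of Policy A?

Baseline:
  Z = 25
  Q = 36
  A = -38 + 4·25 + 4·36 = 206
  N = 176 + 4·25 + 2·36 + 3·206 = 966
  K = -22 − 3·966 = -2920
Policy A (Z − 31):
  Z = 25 − 31 = -6
  Q = 36
  A = -38 + 4·(-6) + 4·36 = 82
  N = 176 + 4·(-6) + 2·36 + 3·82 = 470
  K = -22 − 3·470 = -1432
ΔK = -1432 − (-2920) = 1488; ΔN = 470 − 966 = -496
Score = 3·1488 + (-3)·(-496) = 5952

5952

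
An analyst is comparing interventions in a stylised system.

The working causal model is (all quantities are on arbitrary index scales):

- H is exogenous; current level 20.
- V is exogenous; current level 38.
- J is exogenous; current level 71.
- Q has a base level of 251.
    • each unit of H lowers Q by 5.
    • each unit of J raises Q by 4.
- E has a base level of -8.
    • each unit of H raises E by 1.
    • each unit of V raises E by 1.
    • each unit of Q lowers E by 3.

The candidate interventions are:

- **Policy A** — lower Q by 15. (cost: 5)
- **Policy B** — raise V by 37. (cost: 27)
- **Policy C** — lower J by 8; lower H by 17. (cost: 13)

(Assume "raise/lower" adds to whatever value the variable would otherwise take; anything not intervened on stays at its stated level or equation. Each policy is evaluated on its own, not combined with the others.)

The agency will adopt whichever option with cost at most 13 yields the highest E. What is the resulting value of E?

-1210

Policy A (Q − 15):
  H = 20
  V = 38
  J = 71
  Q = 251 − 5·20 + 4·71 (−15 from intervention) = 420
  E = -8 + 20 + 38 − 3·420 = -1210
Policy C (J − 8, H − 17):
  H = 20 − 17 = 3
  V = 38
  J = 71 − 8 = 63
  Q = 251 − 5·3 + 4·63 = 488
  E = -8 + 3 + 38 − 3·488 = -1431
Comparing — Policy A: E=-1210, Policy C: E=-1431. Highest is -1210 (Policy A).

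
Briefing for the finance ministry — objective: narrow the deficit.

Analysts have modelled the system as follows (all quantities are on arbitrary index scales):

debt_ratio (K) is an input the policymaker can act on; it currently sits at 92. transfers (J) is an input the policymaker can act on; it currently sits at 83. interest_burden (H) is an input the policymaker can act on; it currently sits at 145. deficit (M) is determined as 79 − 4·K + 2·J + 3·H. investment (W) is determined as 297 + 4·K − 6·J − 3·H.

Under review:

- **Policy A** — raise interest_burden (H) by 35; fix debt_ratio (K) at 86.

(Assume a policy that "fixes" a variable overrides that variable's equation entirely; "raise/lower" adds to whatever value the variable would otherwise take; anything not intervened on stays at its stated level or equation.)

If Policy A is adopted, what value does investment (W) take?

Policy A (H + 35, K := 86):
  K = 86
  J = 83
  H = 145 + 35 = 180
  W = 297 + 4·86 − 6·83 − 3·180 = -397

-397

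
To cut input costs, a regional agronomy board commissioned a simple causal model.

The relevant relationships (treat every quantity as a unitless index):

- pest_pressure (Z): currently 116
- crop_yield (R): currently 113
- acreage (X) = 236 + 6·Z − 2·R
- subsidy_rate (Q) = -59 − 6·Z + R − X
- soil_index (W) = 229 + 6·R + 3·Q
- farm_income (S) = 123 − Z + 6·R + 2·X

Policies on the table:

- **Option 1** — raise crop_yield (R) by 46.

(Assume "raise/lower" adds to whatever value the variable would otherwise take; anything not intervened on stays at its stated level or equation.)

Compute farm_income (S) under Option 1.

2189

Option 1 (R + 46):
  Z = 116
  R = 113 + 46 = 159
  X = 236 + 6·116 − 2·159 = 614
  S = 123 − 116 + 6·159 + 2·614 = 2189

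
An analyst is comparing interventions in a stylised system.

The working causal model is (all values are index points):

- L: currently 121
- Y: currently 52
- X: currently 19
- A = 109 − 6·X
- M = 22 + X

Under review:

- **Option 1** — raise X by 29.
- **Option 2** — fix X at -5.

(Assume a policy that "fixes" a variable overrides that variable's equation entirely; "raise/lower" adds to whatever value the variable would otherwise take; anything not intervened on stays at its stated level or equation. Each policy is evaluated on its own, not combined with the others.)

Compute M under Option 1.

70

Option 1 (X + 29):
  X = 19 + 29 = 48
  M = 22 + 48 = 70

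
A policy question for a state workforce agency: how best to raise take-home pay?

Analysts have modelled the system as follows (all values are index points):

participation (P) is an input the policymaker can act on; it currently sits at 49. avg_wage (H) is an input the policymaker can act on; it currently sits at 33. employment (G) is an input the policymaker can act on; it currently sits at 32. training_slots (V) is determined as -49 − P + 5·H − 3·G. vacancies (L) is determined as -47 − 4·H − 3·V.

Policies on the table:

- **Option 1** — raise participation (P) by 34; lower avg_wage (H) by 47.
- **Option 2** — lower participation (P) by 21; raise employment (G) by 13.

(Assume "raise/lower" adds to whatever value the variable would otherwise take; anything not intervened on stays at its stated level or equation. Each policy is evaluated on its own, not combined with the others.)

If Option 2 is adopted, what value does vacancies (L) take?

Option 2 (P − 21, G + 13):
  P = 49 − 21 = 28
  H = 33
  G = 32 + 13 = 45
  V = -49 − 28 + 5·33 − 3·45 = -47
  L = -47 − 4·33 − 3·(-47) = -38

-38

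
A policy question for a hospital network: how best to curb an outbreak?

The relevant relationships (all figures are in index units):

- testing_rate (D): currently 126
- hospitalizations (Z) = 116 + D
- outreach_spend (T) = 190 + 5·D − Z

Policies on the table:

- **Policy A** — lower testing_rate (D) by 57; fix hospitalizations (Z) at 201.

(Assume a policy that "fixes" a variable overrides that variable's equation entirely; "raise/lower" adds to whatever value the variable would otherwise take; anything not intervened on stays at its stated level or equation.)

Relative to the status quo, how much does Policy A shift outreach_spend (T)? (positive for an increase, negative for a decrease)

Baseline:
  D = 126
  Z = 116 + 126 = 242
  T = 190 + 5·126 − 242 = 578
Policy A (D − 57, Z := 201):
  D = 126 − 57 = 69
  Z = 201
  T = 190 + 5·69 − 201 = 334
Change in T: 334 − 578 = -244

-244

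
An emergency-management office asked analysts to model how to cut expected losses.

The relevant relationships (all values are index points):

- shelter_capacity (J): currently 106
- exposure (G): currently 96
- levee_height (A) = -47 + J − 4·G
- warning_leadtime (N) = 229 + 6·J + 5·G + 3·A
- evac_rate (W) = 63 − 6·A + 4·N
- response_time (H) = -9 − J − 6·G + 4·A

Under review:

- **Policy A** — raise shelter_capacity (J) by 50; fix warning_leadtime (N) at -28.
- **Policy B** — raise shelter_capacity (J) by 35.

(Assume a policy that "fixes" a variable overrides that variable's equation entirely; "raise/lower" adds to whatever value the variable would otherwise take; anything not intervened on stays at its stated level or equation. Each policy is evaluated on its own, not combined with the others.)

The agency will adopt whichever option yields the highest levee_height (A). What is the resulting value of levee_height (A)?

-275

Policy A (J + 50, N := -28):
  J = 106 + 50 = 156
  G = 96
  A = -47 + 156 − 4·96 = -275
Policy B (J + 35):
  J = 106 + 35 = 141
  G = 96
  A = -47 + 141 − 4·96 = -290
Comparing — Policy A: A=-275, Policy B: A=-290. Highest is -275 (Policy A).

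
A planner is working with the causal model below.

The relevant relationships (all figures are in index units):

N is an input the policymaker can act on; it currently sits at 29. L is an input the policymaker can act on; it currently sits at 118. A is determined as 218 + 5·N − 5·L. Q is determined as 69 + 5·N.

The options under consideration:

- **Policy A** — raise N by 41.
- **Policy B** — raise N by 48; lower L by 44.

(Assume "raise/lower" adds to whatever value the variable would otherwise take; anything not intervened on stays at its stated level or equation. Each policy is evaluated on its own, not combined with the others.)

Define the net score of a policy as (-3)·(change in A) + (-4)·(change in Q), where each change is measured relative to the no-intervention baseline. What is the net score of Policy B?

Baseline:
  N = 29
  L = 118
  A = 218 + 5·29 − 5·118 = -227
  Q = 69 + 5·29 = 214
Policy B (N + 48, L − 44):
  N = 29 + 48 = 77
  L = 118 − 44 = 74
  A = 218 + 5·77 − 5·74 = 233
  Q = 69 + 5·77 = 454
ΔA = 233 − (-227) = 460; ΔQ = 454 − 214 = 240
Score = (-3)·460 + (-4)·240 = -2340

-2340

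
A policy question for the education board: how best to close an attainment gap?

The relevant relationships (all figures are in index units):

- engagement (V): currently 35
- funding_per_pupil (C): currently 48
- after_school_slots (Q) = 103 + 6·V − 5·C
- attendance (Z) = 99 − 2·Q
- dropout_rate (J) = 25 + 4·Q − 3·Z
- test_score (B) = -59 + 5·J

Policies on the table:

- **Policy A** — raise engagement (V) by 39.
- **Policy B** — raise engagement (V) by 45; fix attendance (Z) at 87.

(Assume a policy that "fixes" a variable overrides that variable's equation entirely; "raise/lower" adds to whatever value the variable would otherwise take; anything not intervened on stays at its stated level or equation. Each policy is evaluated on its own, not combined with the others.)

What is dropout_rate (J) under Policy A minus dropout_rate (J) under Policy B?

Policy A (V + 39):
  V = 35 + 39 = 74
  C = 48
  Q = 103 + 6·74 − 5·48 = 307
  Z = 99 − 2·307 = -515
  J = 25 + 4·307 − 3·(-515) = 2798
Policy B (V + 45, Z := 87):
  V = 35 + 45 = 80
  C = 48
  Q = 103 + 6·80 − 5·48 = 343
  Z = 87
  J = 25 + 4·343 − 3·87 = 1136
J: 2798 − 1136 = 1662

1662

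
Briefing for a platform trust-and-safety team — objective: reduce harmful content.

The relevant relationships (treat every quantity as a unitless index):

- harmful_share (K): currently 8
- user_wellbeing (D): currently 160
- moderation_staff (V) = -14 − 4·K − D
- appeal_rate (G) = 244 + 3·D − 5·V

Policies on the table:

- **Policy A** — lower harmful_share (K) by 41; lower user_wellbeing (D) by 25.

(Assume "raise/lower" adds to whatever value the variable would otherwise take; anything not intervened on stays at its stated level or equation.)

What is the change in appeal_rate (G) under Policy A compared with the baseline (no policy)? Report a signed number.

Baseline:
  K = 8
  D = 160
  V = -14 − 4·8 − 160 = -206
  G = 244 + 3·160 − 5·(-206) = 1754
Policy A (K − 41, D − 25):
  K = 8 − 41 = -33
  D = 160 − 25 = 135
  V = -14 − 4·(-33) − 135 = -17
  G = 244 + 3·135 − 5·(-17) = 734
Change in G: 734 − 1754 = -1020

-1020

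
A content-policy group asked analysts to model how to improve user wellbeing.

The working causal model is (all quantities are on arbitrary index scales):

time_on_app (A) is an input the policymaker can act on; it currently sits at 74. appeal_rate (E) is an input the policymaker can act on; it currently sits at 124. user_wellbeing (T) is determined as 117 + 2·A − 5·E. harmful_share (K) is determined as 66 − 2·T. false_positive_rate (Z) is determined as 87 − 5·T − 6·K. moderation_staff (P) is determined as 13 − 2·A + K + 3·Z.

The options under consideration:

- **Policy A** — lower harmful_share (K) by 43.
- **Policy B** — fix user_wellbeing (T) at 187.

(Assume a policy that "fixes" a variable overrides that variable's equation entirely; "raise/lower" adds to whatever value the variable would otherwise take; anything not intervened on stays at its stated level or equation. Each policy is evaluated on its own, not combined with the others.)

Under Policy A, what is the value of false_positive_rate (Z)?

Policy A (K − 43):
  A = 74
  E = 124
  T = 117 + 2·74 − 5·124 = -355
  K = 66 − 2·(-355) (−43 from intervention) = 733
  Z = 87 − 5·(-355) − 6·733 = -2536

-2536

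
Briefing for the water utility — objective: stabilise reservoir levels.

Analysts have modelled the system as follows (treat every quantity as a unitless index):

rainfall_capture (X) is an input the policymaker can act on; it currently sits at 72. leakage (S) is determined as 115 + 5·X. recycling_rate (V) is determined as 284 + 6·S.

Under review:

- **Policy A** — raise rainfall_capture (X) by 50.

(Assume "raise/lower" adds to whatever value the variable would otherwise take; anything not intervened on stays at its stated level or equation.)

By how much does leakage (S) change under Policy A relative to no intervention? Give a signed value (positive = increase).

Baseline:
  X = 72
  S = 115 + 5·72 = 475
Policy A (X + 50):
  X = 72 + 50 = 122
  S = 115 + 5·122 = 725
Change in S: 725 − 475 = 250

250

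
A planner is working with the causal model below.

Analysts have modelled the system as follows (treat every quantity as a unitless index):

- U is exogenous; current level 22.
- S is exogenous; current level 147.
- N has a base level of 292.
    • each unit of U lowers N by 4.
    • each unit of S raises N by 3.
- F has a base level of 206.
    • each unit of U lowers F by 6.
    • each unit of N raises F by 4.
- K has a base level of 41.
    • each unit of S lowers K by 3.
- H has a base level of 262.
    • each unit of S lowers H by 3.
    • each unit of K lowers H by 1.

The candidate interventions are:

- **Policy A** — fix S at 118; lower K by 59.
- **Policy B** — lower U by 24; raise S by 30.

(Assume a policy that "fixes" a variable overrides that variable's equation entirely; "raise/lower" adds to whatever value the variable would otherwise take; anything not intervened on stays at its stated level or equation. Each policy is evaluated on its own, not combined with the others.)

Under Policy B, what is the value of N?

831

Policy B (U − 24, S + 30):
  U = 22 − 24 = -2
  S = 147 + 30 = 177
  N = 292 − 4·(-2) + 3·177 = 831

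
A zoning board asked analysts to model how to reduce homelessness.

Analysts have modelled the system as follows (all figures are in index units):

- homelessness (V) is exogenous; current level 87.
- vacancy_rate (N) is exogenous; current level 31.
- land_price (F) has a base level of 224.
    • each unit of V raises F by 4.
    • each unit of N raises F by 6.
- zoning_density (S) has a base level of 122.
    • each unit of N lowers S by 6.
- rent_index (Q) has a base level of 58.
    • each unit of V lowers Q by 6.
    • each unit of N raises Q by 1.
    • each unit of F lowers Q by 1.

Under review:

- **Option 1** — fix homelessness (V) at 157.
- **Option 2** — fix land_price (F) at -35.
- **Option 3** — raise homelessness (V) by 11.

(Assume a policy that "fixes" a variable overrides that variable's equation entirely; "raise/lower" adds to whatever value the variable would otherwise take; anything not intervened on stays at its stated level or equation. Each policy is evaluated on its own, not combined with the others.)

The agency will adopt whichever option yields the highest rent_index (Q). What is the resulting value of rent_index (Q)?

-398

Option 1 (V := 157):
  V = 157
  N = 31
  F = 224 + 4·157 + 6·31 = 1038
  Q = 58 − 6·157 + 31 − 1038 = -1891
Option 2 (F := -35):
  V = 87
  N = 31
  F = -35
  Q = 58 − 6·87 + 31 − (-35) = -398
Option 3 (V + 11):
  V = 87 + 11 = 98
  N = 31
  F = 224 + 4·98 + 6·31 = 802
  Q = 58 − 6·98 + 31 − 802 = -1301
Comparing — Option 1: Q=-1891, Option 2: Q=-398, Option 3: Q=-1301. Highest is -398 (Option 2).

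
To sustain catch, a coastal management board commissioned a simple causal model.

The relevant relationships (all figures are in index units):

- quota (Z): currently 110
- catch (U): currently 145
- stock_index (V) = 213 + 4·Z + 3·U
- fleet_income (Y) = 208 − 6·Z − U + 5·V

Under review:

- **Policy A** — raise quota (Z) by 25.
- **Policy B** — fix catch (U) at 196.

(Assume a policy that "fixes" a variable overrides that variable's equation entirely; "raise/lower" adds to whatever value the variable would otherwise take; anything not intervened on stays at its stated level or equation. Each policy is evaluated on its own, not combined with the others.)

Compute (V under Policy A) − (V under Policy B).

-53

Policy A (Z + 25):
  Z = 110 + 25 = 135
  U = 145
  V = 213 + 4·135 + 3·145 = 1188
Policy B (U := 196):
  Z = 110
  U = 196
  V = 213 + 4·110 + 3·196 = 1241
V: 1188 − 1241 = -53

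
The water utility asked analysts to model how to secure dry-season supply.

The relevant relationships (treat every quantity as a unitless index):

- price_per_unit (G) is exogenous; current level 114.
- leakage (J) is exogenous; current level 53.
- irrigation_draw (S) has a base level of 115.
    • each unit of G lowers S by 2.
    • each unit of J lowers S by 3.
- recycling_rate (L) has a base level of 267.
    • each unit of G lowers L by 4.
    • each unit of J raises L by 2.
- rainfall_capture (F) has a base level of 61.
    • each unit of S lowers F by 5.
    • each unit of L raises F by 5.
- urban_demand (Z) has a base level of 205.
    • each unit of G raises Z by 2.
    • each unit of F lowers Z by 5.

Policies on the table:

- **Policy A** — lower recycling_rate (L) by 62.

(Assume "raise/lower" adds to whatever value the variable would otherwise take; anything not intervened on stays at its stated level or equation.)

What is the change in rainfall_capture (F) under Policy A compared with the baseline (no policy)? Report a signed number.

Baseline:
  G = 114
  J = 53
  S = 115 − 2·114 − 3·53 = -272
  L = 267 − 4·114 + 2·53 = -83
  F = 61 − 5·(-272) + 5·(-83) = 1006
Policy A (L − 62):
  G = 114
  J = 53
  S = 115 − 2·114 − 3·53 = -272
  L = 267 − 4·114 + 2·53 (−62 from intervention) = -145
  F = 61 − 5·(-272) + 5·(-145) = 696
Change in F: 696 − 1006 = -310

-310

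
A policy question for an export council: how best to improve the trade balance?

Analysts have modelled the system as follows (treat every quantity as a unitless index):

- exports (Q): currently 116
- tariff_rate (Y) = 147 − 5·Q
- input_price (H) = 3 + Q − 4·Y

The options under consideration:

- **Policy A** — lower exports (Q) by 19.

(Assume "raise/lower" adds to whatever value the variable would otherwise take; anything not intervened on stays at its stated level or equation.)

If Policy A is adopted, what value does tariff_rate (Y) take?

-338

Policy A (Q − 19):
  Q = 116 − 19 = 97
  Y = 147 − 5·97 = -338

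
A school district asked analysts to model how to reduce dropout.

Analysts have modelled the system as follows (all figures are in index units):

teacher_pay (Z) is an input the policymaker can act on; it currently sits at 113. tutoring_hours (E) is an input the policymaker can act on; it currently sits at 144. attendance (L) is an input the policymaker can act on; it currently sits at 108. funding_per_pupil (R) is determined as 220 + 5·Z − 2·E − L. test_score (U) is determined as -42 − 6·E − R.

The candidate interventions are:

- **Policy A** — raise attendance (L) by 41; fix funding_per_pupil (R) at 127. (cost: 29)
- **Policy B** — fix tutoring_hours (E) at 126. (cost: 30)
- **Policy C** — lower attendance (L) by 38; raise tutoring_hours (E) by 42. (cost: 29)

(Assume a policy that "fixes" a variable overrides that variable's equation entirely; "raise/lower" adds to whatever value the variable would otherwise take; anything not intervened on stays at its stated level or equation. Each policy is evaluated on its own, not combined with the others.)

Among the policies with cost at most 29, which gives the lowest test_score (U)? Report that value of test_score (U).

-1501

Policy A (L + 41, R := 127):
  Z = 113
  E = 144
  L = 108 + 41 = 149
  R = 127
  U = -42 − 6·144 − 127 = -1033
Policy C (L − 38, E + 42):
  Z = 113
  E = 144 + 42 = 186
  L = 108 − 38 = 70
  R = 220 + 5·113 − 2·186 − 70 = 343
  U = -42 − 6·186 − 343 = -1501
Comparing — Policy A: U=-1033, Policy C: U=-1501. Lowest is -1501 (Policy C).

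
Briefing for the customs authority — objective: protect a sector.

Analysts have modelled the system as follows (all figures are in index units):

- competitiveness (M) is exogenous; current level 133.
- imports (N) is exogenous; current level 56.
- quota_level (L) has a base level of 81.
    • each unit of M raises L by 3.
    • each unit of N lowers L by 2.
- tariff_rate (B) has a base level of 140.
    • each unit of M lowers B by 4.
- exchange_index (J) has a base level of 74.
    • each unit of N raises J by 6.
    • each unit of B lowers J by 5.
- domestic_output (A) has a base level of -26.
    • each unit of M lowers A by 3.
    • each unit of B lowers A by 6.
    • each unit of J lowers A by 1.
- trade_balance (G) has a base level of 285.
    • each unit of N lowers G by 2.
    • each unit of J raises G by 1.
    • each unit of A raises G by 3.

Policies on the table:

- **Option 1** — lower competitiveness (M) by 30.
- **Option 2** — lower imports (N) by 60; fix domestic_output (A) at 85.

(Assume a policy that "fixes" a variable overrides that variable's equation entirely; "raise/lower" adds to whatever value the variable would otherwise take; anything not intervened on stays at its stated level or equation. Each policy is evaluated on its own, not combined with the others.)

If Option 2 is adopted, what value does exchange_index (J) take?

2010

Option 2 (N − 60, A := 85):
  M = 133
  N = 56 − 60 = -4
  B = 140 − 4·133 = -392
  J = 74 + 6·(-4) − 5·(-392) = 2010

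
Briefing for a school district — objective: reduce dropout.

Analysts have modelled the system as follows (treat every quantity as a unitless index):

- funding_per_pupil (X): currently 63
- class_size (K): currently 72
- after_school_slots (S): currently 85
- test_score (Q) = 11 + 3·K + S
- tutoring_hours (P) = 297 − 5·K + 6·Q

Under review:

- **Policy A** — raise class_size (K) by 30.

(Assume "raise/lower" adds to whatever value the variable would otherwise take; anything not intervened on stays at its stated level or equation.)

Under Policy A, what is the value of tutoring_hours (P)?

Policy A (K + 30):
  K = 72 + 30 = 102
  S = 85
  Q = 11 + 3·102 + 85 = 402
  P = 297 − 5·102 + 6·402 = 2199

2199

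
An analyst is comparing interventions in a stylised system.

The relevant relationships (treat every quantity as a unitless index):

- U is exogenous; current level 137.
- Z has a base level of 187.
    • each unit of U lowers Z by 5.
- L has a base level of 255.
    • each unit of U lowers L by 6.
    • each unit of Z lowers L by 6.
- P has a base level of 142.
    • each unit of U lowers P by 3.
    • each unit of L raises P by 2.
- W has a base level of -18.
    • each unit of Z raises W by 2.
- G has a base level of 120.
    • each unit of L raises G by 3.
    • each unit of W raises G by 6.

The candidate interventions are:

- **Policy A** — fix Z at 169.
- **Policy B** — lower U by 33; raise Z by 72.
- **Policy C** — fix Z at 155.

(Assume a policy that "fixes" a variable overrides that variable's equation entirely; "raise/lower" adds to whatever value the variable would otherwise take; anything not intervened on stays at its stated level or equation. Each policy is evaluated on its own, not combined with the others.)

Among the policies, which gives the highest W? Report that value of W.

320

Policy A (Z := 169):
  U = 137
  Z = 169
  W = -18 + 2·169 = 320
Policy B (U − 33, Z + 72):
  U = 137 − 33 = 104
  Z = 187 − 5·104 (+72 from intervention) = -261
  W = -18 + 2·(-261) = -540
Policy C (Z := 155):
  U = 137
  Z = 155
  W = -18 + 2·155 = 292
Comparing — Policy A: W=320, Policy B: W=-540, Policy C: W=292. Highest is 320 (Policy A).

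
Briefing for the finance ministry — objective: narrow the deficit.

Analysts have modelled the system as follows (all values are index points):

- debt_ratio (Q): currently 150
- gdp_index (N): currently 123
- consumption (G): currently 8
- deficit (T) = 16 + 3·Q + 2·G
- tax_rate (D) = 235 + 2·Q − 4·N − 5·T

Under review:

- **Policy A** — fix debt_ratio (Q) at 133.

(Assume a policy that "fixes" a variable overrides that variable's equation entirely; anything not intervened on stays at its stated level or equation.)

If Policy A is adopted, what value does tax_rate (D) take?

-2146

Policy A (Q := 133):
  Q = 133
  N = 123
  G = 8
  T = 16 + 3·133 + 2·8 = 431
  D = 235 + 2·133 − 4·123 − 5·431 = -2146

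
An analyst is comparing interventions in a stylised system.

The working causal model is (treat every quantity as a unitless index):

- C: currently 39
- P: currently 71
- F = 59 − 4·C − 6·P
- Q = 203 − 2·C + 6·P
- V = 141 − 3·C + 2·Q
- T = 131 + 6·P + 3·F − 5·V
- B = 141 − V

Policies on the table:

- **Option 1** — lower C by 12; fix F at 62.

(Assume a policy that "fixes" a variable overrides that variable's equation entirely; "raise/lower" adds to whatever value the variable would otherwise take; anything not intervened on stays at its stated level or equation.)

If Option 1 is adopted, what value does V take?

Option 1 (C − 12, F := 62):
  C = 39 − 12 = 27
  P = 71
  Q = 203 − 2·27 + 6·71 = 575
  V = 141 − 3·27 + 2·575 = 1210

1210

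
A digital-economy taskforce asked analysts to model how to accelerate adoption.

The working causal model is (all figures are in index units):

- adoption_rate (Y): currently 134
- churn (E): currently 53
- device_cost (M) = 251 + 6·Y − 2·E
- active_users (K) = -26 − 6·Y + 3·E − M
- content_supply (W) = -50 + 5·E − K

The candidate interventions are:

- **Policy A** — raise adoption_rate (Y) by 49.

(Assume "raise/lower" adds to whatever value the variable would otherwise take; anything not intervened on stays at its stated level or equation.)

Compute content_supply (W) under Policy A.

Policy A (Y + 49):
  Y = 134 + 49 = 183
  E = 53
  M = 251 + 6·183 − 2·53 = 1243
  K = -26 − 6·183 + 3·53 − 1243 = -2208
  W = -50 + 5·53 − (-2208) = 2423

2423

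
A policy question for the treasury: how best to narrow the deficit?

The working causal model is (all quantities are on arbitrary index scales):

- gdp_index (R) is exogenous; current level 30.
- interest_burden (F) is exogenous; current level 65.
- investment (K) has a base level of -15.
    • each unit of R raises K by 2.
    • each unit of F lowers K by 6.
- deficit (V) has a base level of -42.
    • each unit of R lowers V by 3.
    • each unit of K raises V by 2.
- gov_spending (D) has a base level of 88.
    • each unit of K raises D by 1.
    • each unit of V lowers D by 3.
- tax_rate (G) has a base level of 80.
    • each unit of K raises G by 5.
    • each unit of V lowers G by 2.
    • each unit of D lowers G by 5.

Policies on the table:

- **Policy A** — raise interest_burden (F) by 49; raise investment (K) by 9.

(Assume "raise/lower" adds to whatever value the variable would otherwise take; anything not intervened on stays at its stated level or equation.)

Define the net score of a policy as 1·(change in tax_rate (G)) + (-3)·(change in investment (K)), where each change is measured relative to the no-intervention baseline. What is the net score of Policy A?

Baseline:
  R = 30
  F = 65
  K = -15 + 2·30 − 6·65 = -345
  V = -42 − 3·30 + 2·(-345) = -822
  D = 88 + (-345) − 3·(-822) = 2209
  G = 80 + 5·(-345) − 2·(-822) − 5·2209 = -11046
Policy A (F + 49, K + 9):
  R = 30
  F = 65 + 49 = 114
  K = -15 + 2·30 − 6·114 (+9 from intervention) = -630
  V = -42 − 3·30 + 2·(-630) = -1392
  D = 88 + (-630) − 3·(-1392) = 3634
  G = 80 + 5·(-630) − 2·(-1392) − 5·3634 = -18456
ΔG = -18456 − (-11046) = -7410; ΔK = -630 − (-345) = -285
Score = 1·(-7410) + (-3)·(-285) = -6555

-6555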